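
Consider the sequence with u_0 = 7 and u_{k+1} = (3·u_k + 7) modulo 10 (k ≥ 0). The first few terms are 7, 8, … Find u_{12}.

7

Listing terms: u_0 = 7, u_1 = 8, u_2 = 1, u_3 = 0, u_4 = 7.
The sequence repeats with period 4.
So u_{12} = u_{0 + ((12-0) mod 4)} = u_0 = 7.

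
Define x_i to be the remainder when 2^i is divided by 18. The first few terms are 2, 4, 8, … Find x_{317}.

14

We have x_1 = 2; x_2 = 4; x_3 = 8; x_4 = 16; x_5 = 14; x_6 = 10; x_7 = 2.
The sequence repeats with period 6.
So x_{317} = x_{1 + ((317-1) mod 6)} = x_5 = 14.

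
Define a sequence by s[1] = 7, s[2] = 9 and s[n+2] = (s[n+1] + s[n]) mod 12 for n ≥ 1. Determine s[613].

s[1] = 7, s[2] = 9, s[3] = 4, s[4] = 1, s[5] = 5, s[6] = 6, s[7] = 11, s[8] = 5, s[9] = 4, s[10] = 9, s[11] = 1, s[12] = 10, s[13] = 11, s[14] = 9, s[15] = 8, s[16] = 5, s[17] = 1, s[18] = 6, s[19] = 7, s[20] = 1, s[21] = 8, s[22] = 9, s[23] = 5, s[24] = 2, s[25] = 7, s[26] = 9.
Since (s[25], s[26]) = (s[1], s[2]) = (7, 9) (two consecutive terms determine the rest), the sequence is periodic with period 24.
So s[613] = s[1 + ((613-1) mod 24)] = s[13] = 11.

11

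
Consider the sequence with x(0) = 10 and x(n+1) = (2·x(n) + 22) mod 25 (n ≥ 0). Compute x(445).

We have x(0) = 10,  x(1) = 17,  x(2) = 6,  x(3) = 9,  x(4) = 15,  x(5) = 2,  x(6) = 1,  x(7) = 24,  x(8) = 20,  x(9) = 12,  x(10) = 21,  x(11) = 14,  x(12) = 0,  x(13) = 22,  x(14) = 16,  x(15) = 4,  x(16) = 5,  x(17) = 7,  x(18) = 11,  x(19) = 19,  x(20) = 10.
Since x(20) = x(0) = 10, the sequence is periodic with period 20.
So x(445) = x(0 + ((445-0) mod 20)) = x(5) = 2.

2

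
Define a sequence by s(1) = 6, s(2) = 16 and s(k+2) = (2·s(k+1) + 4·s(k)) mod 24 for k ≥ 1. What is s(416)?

16

Computing terms: s(1) = 6; s(2) = 16; s(3) = 8; s(4) = 8; s(5) = 0; s(6) = 8; s(7) = 16; s(8) = 16; s(9) = 0; s(10) = 16; s(11) = 8.
Since (s(10), s(11)) = (s(2), s(3)) = (16, 8) (two consecutive terms determine the rest), the sequence is eventually periodic: after a pre-period of length 1 it cycles with period 8.
For k ≥ 2, s(k) depends only on (k - 2) mod 8. (416 - 2) mod 8 = 6, so s(416) = s(8) = 16.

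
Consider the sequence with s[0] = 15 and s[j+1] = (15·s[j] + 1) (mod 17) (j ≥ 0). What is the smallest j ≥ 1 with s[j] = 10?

We have s[0] = 15,  s[1] = 5,  s[2] = 8,  s[3] = 2,  s[4] = 14,  s[5] = 7,  s[6] = 4,  s[7] = 10,  s[8] = 15.
The sequence repeats with period 8.
The value 10 first appears (with j ≥ 1) at s[7].

7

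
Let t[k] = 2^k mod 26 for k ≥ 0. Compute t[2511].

8

Listing terms: t[0] = 1,  t[1] = 2,  t[2] = 4,  t[3] = 8,  t[4] = 16,  t[5] = 6,  t[6] = 12,  t[7] = 24,  t[8] = 22,  t[9] = 18,  t[10] = 10,  t[11] = 20,  t[12] = 14,  t[13] = 2.
Since t[13] = t[1] = 2, the sequence is eventually periodic: after a pre-period of length 1 it cycles with period 12.
For k ≥ 1, t[k] depends only on (k - 1) mod 12. (2511 - 1) mod 12 = 2, so t[2511] = t[3] = 8.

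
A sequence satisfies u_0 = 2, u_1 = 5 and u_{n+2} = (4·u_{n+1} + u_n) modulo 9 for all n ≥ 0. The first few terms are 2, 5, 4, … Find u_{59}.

3

Computing terms: u_0 = 2,  u_1 = 5,  u_2 = 4,  u_3 = 3,  u_4 = 7,  u_5 = 4,  u_6 = 5,  u_7 = 6,  u_8 = 2,  u_9 = 5.
Since (u_8, u_9) = (u_0, u_1) = (2, 5) (two consecutive terms determine the rest), the sequence is periodic with period 8.
(59 - 0) mod 8 = 3, so u_{59} = u_3 = 3.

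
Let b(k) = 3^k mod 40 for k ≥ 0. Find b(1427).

Listing terms: b(0) = 1,  b(1) = 3,  b(2) = 9,  b(3) = 27,  b(4) = 1.
Since b(4) = b(0) = 1, the sequence is periodic with period 4.
So b(1427) = b(0 + ((1427-0) mod 4)) = b(3) = 27.

27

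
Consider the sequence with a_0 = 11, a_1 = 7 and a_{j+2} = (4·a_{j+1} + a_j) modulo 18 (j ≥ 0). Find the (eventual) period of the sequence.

We have a_0 = 11, a_1 = 7, a_2 = 3, a_3 = 1, a_4 = 7, a_5 = 11, a_6 = 15, a_7 = 17, a_8 = 11, a_9 = 7.
The sequence repeats with period 8.

8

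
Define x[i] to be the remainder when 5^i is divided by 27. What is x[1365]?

8

We have x[1] = 5,  x[2] = 25,  x[3] = 17,  x[4] = 4,  x[5] = 20,  x[6] = 19,  x[7] = 14,  x[8] = 16,  x[9] = 26,  x[10] = 22,  x[11] = 2,  x[12] = 10,  x[13] = 23,  x[14] = 7,  x[15] = 8,  x[16] = 13,  x[17] = 11,  x[18] = 1,  x[19] = 5.
Since x[19] = x[1] = 5, the sequence is periodic with period 18.
(1365 - 1) mod 18 = 14, so x[1365] = x[15] = 8.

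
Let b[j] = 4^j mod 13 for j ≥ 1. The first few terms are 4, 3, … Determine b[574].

Computing terms: b[1] = 4,  b[2] = 3,  b[3] = 12,  b[4] = 9,  b[5] = 10,  b[6] = 1,  b[7] = 4.
The sequence repeats with period 6.
So b[574] = b[1 + ((574-1) mod 6)] = b[4] = 9.

9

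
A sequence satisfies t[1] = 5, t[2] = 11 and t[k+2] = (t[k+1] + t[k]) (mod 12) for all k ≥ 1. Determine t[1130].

t[1] = 5; t[2] = 11; t[3] = 4; t[4] = 3; t[5] = 7; t[6] = 10; t[7] = 5; t[8] = 3; t[9] = 8; t[10] = 11; t[11] = 7; t[12] = 6; t[13] = 1; t[14] = 7; t[15] = 8; t[16] = 3; t[17] = 11; t[18] = 2; t[19] = 1; t[20] = 3; t[21] = 4; t[22] = 7; t[23] = 11; t[24] = 6; t[25] = 5; t[26] = 11.
Since (t[25], t[26]) = (t[1], t[2]) = (5, 11) (two consecutive terms determine the rest), the sequence is periodic with period 24.
So t[1130] = t[1 + ((1130-1) mod 24)] = t[2] = 11.

11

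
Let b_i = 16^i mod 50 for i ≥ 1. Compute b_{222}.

b_1 = 16; b_2 = 6; b_3 = 46; b_4 = 36; b_5 = 26; b_6 = 16.
The sequence repeats with period 5.
(222 - 1) mod 5 = 1, so b_{222} = b_2 = 6.

6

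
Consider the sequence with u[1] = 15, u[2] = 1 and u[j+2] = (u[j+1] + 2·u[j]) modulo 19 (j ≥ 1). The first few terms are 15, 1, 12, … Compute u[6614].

8

We have u[1] = 15,  u[2] = 1,  u[3] = 12,  u[4] = 14,  u[5] = 0,  u[6] = 9,  u[7] = 9,  u[8] = 8,  u[9] = 7,  u[10] = 4,  u[11] = 18,  u[12] = 7,  u[13] = 5,  u[14] = 0,  u[15] = 10,  u[16] = 10,  u[17] = 11,  u[18] = 12,  u[19] = 15,  u[20] = 1.
Since (u[19], u[20]) = (u[1], u[2]) = (15, 1) (two consecutive terms determine the rest), the sequence is periodic with period 18.
So u[6614] = u[1 + ((6614-1) mod 18)] = u[8] = 8.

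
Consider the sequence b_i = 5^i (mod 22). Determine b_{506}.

We have b_1 = 5; b_2 = 3; b_3 = 15; b_4 = 9; b_5 = 1; b_6 = 5.
The sequence repeats with period 5.
(506 - 1) mod 5 = 0, so b_{506} = b_1 = 5.

5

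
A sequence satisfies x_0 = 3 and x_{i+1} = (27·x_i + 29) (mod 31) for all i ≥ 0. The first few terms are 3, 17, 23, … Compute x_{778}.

x_0 = 3,  x_1 = 17,  x_2 = 23,  x_3 = 30,  x_4 = 2,  x_5 = 21,  x_6 = 7,  x_7 = 1,  x_8 = 25,  x_9 = 22,  x_{10} = 3.
Since x_{10} = x_0 = 3, the sequence is periodic with period 10.
So x_{778} = x_{0 + ((778-0) mod 10)} = x_8 = 25.

25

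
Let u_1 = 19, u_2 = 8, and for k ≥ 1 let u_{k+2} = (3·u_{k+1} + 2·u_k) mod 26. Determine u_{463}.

12

Computing terms: u_1 = 19, u_2 = 8, u_3 = 10, u_4 = 20, u_5 = 2, u_6 = 20, u_7 = 12, u_8 = 24, u_9 = 18, u_{10} = 24, u_{11} = 4, u_{12} = 8, u_{13} = 6, u_{14} = 8, u_{15} = 10.
Since (u_{14}, u_{15}) = (u_2, u_3) = (8, 10) (two consecutive terms determine the rest), the sequence is eventually periodic: after a pre-period of length 1 it cycles with period 12.
For k ≥ 2, u_k depends only on (k - 2) mod 12. (463 - 2) mod 12 = 5, so u_{463} = u_7 = 12.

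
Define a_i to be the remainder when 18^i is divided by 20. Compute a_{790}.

4

Listing terms: a_0 = 1, a_1 = 18, a_2 = 4, a_3 = 12, a_4 = 16, a_5 = 8, a_6 = 4.
Since a_6 = a_2 = 4, the sequence is eventually periodic: after a pre-period of length 2 it cycles with period 4.
For i ≥ 2, a_i depends only on (i - 2) mod 4. (790 - 2) mod 4 = 0, so a_{790} = a_2 = 4.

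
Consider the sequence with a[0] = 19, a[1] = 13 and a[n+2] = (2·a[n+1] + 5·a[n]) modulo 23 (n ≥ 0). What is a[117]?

We have a[0] = 19, a[1] = 13, a[2] = 6, a[3] = 8, a[4] = 0, a[5] = 17, a[6] = 11, a[7] = 15, a[8] = 16, a[9] = 15, a[10] = 18, a[11] = 19, a[12] = 13.
Since (a[11], a[12]) = (a[0], a[1]) = (19, 13) (two consecutive terms determine the rest), the sequence is periodic with period 11.
So a[117] = a[0 + ((117-0) mod 11)] = a[7] = 15.

15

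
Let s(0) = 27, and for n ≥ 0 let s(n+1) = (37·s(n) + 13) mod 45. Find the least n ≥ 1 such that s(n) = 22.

Listing terms: s(0) = 27; s(1) = 22; s(2) = 17; s(3) = 12; s(4) = 7; s(5) = 2; s(6) = 42; s(7) = 37; s(8) = 32; s(9) = 27.
The sequence repeats with period 9.
The value 22 first appears (with n ≥ 1) at s(1).

1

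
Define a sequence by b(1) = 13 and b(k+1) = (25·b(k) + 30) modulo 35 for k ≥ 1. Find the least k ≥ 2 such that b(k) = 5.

2

We have b(1) = 13, b(2) = 5, b(3) = 15, b(4) = 20, b(5) = 5.
Since b(5) = b(2) = 5, the sequence is eventually periodic: after a pre-period of length 1 it cycles with period 3.
The value 5 first appears (with k ≥ 2) at b(2).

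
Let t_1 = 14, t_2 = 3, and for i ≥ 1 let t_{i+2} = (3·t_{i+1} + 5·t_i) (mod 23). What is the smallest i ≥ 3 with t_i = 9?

12

Listing terms: t_1 = 14; t_2 = 3; t_3 = 10; t_4 = 22; t_5 = 1; t_6 = 21; t_7 = 22; t_8 = 10; t_9 = 2; t_{10} = 10; t_{11} = 17; t_{12} = 9; t_{13} = 20; t_{14} = 13; t_{15} = 1; t_{16} = 22; t_{17} = 2; t_{18} = 1; t_{19} = 13; t_{20} = 21; t_{21} = 13; t_{22} = 6; t_{23} = 14; t_{24} = 3.
Since (t_{23}, t_{24}) = (t_1, t_2) = (14, 3) (two consecutive terms determine the rest), the sequence is periodic with period 22.
The value 9 first appears (with i ≥ 3) at t_{12}.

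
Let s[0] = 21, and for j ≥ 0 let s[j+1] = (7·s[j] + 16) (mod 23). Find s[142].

Listing terms: s[0] = 21, s[1] = 2, s[2] = 7, s[3] = 19, s[4] = 11, s[5] = 1, s[6] = 0, s[7] = 16, s[8] = 13, s[9] = 15, s[10] = 6, s[11] = 12, s[12] = 8, s[13] = 3, s[14] = 14, s[15] = 22, s[16] = 9, s[17] = 10, s[18] = 17, s[19] = 20, s[20] = 18, s[21] = 4, s[22] = 21.
Since s[22] = s[0] = 21, the sequence is periodic with period 22.
So s[142] = s[0 + ((142-0) mod 22)] = s[10] = 6.

6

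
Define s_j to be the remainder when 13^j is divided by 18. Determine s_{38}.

We have s_1 = 13,  s_2 = 7,  s_3 = 1,  s_4 = 13.
Since s_4 = s_1 = 13, the sequence is periodic with period 3.
(38 - 1) mod 3 = 1, so s_{38} = s_2 = 7.

7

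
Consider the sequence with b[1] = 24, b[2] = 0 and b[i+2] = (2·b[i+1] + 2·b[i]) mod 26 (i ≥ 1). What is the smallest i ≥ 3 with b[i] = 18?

4

Listing terms: b[1] = 24; b[2] = 0; b[3] = 22; b[4] = 18; b[5] = 2; b[6] = 14; b[7] = 6; b[8] = 14; b[9] = 14; b[10] = 4; b[11] = 10; b[12] = 2; b[13] = 24; b[14] = 0.
Since (b[13], b[14]) = (b[1], b[2]) = (24, 0) (two consecutive terms determine the rest), the sequence is periodic with period 12.
The value 18 first appears (with i ≥ 3) at b[4].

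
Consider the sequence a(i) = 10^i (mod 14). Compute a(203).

12

Computing terms: a(0) = 1, a(1) = 10, a(2) = 2, a(3) = 6, a(4) = 4, a(5) = 12, a(6) = 8, a(7) = 10.
Since a(7) = a(1) = 10, the sequence is eventually periodic: after a pre-period of length 1 it cycles with period 6.
For i ≥ 1, a(i) depends only on (i - 1) mod 6. (203 - 1) mod 6 = 4, so a(203) = a(5) = 12.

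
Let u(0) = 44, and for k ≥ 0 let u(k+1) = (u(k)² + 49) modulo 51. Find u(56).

14

We have u(0) = 44,  u(1) = 47,  u(2) = 14,  u(3) = 41,  u(4) = 47.
Since u(4) = u(1) = 47, the sequence is eventually periodic: after a pre-period of length 1 it cycles with period 3.
For k ≥ 1, u(k) depends only on (k - 1) mod 3. (56 - 1) mod 3 = 1, so u(56) = u(2) = 14.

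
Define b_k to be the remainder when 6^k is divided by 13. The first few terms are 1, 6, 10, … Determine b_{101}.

2

b_0 = 1, b_1 = 6, b_2 = 10, b_3 = 8, b_4 = 9, b_5 = 2, b_6 = 12, b_7 = 7, b_8 = 3, b_9 = 5, b_{10} = 4, b_{11} = 11, b_{12} = 1.
The sequence repeats with period 12.
(101 - 0) mod 12 = 5, so b_{101} = b_5 = 2.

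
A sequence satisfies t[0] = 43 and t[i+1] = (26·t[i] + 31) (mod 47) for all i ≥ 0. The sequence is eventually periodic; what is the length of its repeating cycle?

46

We have t[0] = 43, t[1] = 21, t[2] = 13, t[3] = 40, t[4] = 37, t[5] = 6, t[6] = 46, t[7] = 5, t[8] = 20, t[9] = 34, t[10] = 22, t[11] = 39, t[12] = 11, t[13] = 35, t[14] = 1, t[15] = 10, t[16] = 9, t[17] = 30, t[18] = 12, t[19] = 14, t[20] = 19, t[21] = 8, t[22] = 4, t[23] = 41, t[24] = 16, t[25] = 24, t[26] = 44, t[27] = 0, t[28] = 31, t[29] = 38, t[30] = 32, t[31] = 17, t[32] = 3, t[33] = 15, t[34] = 45, t[35] = 26, t[36] = 2, t[37] = 36, t[38] = 27, t[39] = 28, t[40] = 7, t[41] = 25, t[42] = 23, t[43] = 18, t[44] = 29, t[45] = 33, t[46] = 43.
The sequence repeats with period 46.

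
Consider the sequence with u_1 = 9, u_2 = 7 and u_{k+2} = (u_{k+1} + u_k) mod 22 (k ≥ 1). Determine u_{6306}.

18

We have u_1 = 9, u_2 = 7, u_3 = 16, u_4 = 1, u_5 = 17, u_6 = 18, u_7 = 13, u_8 = 9, u_9 = 0, u_{10} = 9, u_{11} = 9, u_{12} = 18, u_{13} = 5, u_{14} = 1, u_{15} = 6, u_{16} = 7, u_{17} = 13, u_{18} = 20, u_{19} = 11, u_{20} = 9, u_{21} = 20, u_{22} = 7, u_{23} = 5, u_{24} = 12, u_{25} = 17, u_{26} = 7, u_{27} = 2, u_{28} = 9, u_{29} = 11, u_{30} = 20, u_{31} = 9, u_{32} = 7.
The sequence repeats with period 30.
(6306 - 1) mod 30 = 5, so u_{6306} = u_6 = 18.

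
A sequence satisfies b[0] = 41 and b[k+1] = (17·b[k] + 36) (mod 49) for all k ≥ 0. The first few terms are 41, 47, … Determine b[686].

9

Computing terms: b[0] = 41, b[1] = 47, b[2] = 2, b[3] = 21, b[4] = 1, b[5] = 4, b[6] = 6, b[7] = 40, b[8] = 30, b[9] = 7, b[10] = 8, b[11] = 25, b[12] = 20, b[13] = 33, b[14] = 9, b[15] = 42, b[16] = 15, b[17] = 46, b[18] = 34, b[19] = 26, b[20] = 37, b[21] = 28, b[22] = 22, b[23] = 18, b[24] = 48, b[25] = 19, b[26] = 16, b[27] = 14, b[28] = 29, b[29] = 39, b[30] = 13, b[31] = 12, b[32] = 44, b[33] = 0, b[34] = 36, b[35] = 11, b[36] = 27, b[37] = 5, b[38] = 23, b[39] = 35, b[40] = 43, b[41] = 32, b[42] = 41.
Since b[42] = b[0] = 41, the sequence is periodic with period 42.
(686 - 0) mod 42 = 14, so b[686] = b[14] = 9.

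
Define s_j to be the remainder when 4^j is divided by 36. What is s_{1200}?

28

s_0 = 1, s_1 = 4, s_2 = 16, s_3 = 28, s_4 = 4.
Since s_4 = s_1 = 4, the sequence is eventually periodic: after a pre-period of length 1 it cycles with period 3.
For j ≥ 1, s_j depends only on (j - 1) mod 3. (1200 - 1) mod 3 = 2, so s_{1200} = s_3 = 28.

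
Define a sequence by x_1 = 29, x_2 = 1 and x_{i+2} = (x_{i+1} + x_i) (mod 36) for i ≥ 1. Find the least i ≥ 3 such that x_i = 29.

Listing terms: x_1 = 29, x_2 = 1, x_3 = 30, x_4 = 31, x_5 = 25, x_6 = 20, x_7 = 9, x_8 = 29, x_9 = 2, x_{10} = 31, x_{11} = 33, x_{12} = 28, x_{13} = 25, x_{14} = 17, x_{15} = 6, x_{16} = 23, x_{17} = 29, x_{18} = 16, x_{19} = 9, x_{20} = 25, x_{21} = 34, x_{22} = 23, x_{23} = 21, x_{24} = 8, x_{25} = 29, x_{26} = 1.
The sequence repeats with period 24.
The value 29 first appears (with i ≥ 3) at x_8.

8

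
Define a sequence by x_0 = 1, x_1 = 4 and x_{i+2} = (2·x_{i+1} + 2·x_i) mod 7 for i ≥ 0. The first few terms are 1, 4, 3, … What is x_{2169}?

Listing terms: x_0 = 1, x_1 = 4, x_2 = 3, x_3 = 0, x_4 = 6, x_5 = 5, x_6 = 1, x_7 = 5, x_8 = 5, x_9 = 6, x_{10} = 1, x_{11} = 0, x_{12} = 2, x_{13} = 4, x_{14} = 5, x_{15} = 4, x_{16} = 4, x_{17} = 2, x_{18} = 5, x_{19} = 0, x_{20} = 3, x_{21} = 6, x_{22} = 4, x_{23} = 6, x_{24} = 6, x_{25} = 3, x_{26} = 4, x_{27} = 0, x_{28} = 1, x_{29} = 2, x_{30} = 6, x_{31} = 2, x_{32} = 2, x_{33} = 1, x_{34} = 6, x_{35} = 0, x_{36} = 5, x_{37} = 3, x_{38} = 2, x_{39} = 3, x_{40} = 3, x_{41} = 5, x_{42} = 2, x_{43} = 0, x_{44} = 4, x_{45} = 1, x_{46} = 3, x_{47} = 1, x_{48} = 1, x_{49} = 4.
Since (x_{48}, x_{49}) = (x_0, x_1) = (1, 4) (two consecutive terms determine the rest), the sequence is periodic with period 48.
(2169 - 0) mod 48 = 9, so x_{2169} = x_9 = 6.

6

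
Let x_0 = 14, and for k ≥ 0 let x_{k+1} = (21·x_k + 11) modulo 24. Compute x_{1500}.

2

We have x_0 = 14,  x_1 = 17,  x_2 = 8,  x_3 = 11,  x_4 = 2,  x_5 = 5,  x_6 = 20,  x_7 = 23,  x_8 = 14.
The sequence repeats with period 8.
So x_{1500} = x_{0 + ((1500-0) mod 8)} = x_4 = 2.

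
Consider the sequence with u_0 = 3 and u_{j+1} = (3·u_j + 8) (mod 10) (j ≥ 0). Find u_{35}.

Listing terms: u_0 = 3,  u_1 = 7,  u_2 = 9,  u_3 = 5,  u_4 = 3.
The sequence repeats with period 4.
(35 - 0) mod 4 = 3, so u_{35} = u_3 = 5.

5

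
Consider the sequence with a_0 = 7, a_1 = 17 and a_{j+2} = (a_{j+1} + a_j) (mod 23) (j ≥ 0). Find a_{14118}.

10

We have a_0 = 7,  a_1 = 17,  a_2 = 1,  a_3 = 18,  a_4 = 19,  a_5 = 14,  a_6 = 10,  a_7 = 1,  a_8 = 11,  a_9 = 12,  a_{10} = 0,  a_{11} = 12,  a_{12} = 12,  a_{13} = 1,  a_{14} = 13,  a_{15} = 14,  a_{16} = 4,  a_{17} = 18,  a_{18} = 22,  a_{19} = 17,  a_{20} = 16,  a_{21} = 10,  a_{22} = 3,  a_{23} = 13,  a_{24} = 16,  a_{25} = 6,  a_{26} = 22,  a_{27} = 5,  a_{28} = 4,  a_{29} = 9,  a_{30} = 13,  a_{31} = 22,  a_{32} = 12,  a_{33} = 11,  a_{34} = 0,  a_{35} = 11,  a_{36} = 11,  a_{37} = 22,  a_{38} = 10,  a_{39} = 9,  a_{40} = 19,  a_{41} = 5,  a_{42} = 1,  a_{43} = 6,  a_{44} = 7,  a_{45} = 13,  a_{46} = 20,  a_{47} = 10,  a_{48} = 7,  a_{49} = 17.
Since (a_{48}, a_{49}) = (a_0, a_1) = (7, 17) (two consecutive terms determine the rest), the sequence is periodic with period 48.
So a_{14118} = a_{0 + ((14118-0) mod 48)} = a_6 = 10.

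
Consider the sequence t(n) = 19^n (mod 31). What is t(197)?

We have t(0) = 1; t(1) = 19; t(2) = 20; t(3) = 8; t(4) = 28; t(5) = 5; t(6) = 2; t(7) = 7; t(8) = 9; t(9) = 16; t(10) = 25; t(11) = 10; t(12) = 4; t(13) = 14; t(14) = 18; t(15) = 1.
Since t(15) = t(0) = 1, the sequence is periodic with period 15.
So t(197) = t(0 + ((197-0) mod 15)) = t(2) = 20.

20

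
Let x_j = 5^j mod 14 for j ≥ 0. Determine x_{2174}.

11

Computing terms: x_0 = 1,  x_1 = 5,  x_2 = 11,  x_3 = 13,  x_4 = 9,  x_5 = 3,  x_6 = 1.
The sequence repeats with period 6.
So x_{2174} = x_{0 + ((2174-0) mod 6)} = x_2 = 11.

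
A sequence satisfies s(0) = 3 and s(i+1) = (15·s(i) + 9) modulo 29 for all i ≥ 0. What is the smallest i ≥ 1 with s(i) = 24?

7

We have s(0) = 3; s(1) = 25; s(2) = 7; s(3) = 27; s(4) = 8; s(5) = 13; s(6) = 1; s(7) = 24; s(8) = 21; s(9) = 5; s(10) = 26; s(11) = 22; s(12) = 20; s(13) = 19; s(14) = 4; s(15) = 11; s(16) = 0; s(17) = 9; s(18) = 28; s(19) = 23; s(20) = 6; s(21) = 12; s(22) = 15; s(23) = 2; s(24) = 10; s(25) = 14; s(26) = 16; s(27) = 17; s(28) = 3.
Since s(28) = s(0) = 3, the sequence is periodic with period 28.
The value 24 first appears (with i ≥ 1) at s(7).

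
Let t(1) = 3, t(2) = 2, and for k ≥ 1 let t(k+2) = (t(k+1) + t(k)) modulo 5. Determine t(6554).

Computing terms: t(1) = 3; t(2) = 2; t(3) = 0; t(4) = 2; t(5) = 2; t(6) = 4; t(7) = 1; t(8) = 0; t(9) = 1; t(10) = 1; t(11) = 2; t(12) = 3; t(13) = 0; t(14) = 3; t(15) = 3; t(16) = 1; t(17) = 4; t(18) = 0; t(19) = 4; t(20) = 4; t(21) = 3; t(22) = 2.
Since (t(21), t(22)) = (t(1), t(2)) = (3, 2) (two consecutive terms determine the rest), the sequence is periodic with period 20.
So t(6554) = t(1 + ((6554-1) mod 20)) = t(14) = 3.

3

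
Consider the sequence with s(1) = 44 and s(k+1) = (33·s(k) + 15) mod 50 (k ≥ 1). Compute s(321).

Computing terms: s(1) = 44,  s(2) = 17,  s(3) = 26,  s(4) = 23,  s(5) = 24,  s(6) = 7,  s(7) = 46,  s(8) = 33,  s(9) = 4,  s(10) = 47,  s(11) = 16,  s(12) = 43,  s(13) = 34,  s(14) = 37,  s(15) = 36,  s(16) = 3,  s(17) = 14,  s(18) = 27,  s(19) = 6,  s(20) = 13,  s(21) = 44.
Since s(21) = s(1) = 44, the sequence is periodic with period 20.
So s(321) = s(1 + ((321-1) mod 20)) = s(1) = 44.

44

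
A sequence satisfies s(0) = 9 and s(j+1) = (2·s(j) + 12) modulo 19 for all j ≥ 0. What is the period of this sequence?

We have s(0) = 9,  s(1) = 11,  s(2) = 15,  s(3) = 4,  s(4) = 1,  s(5) = 14,  s(6) = 2,  s(7) = 16,  s(8) = 6,  s(9) = 5,  s(10) = 3,  s(11) = 18,  s(12) = 10,  s(13) = 13,  s(14) = 0,  s(15) = 12,  s(16) = 17,  s(17) = 8,  s(18) = 9.
Since s(18) = s(0) = 9, the sequence is periodic with period 18.

18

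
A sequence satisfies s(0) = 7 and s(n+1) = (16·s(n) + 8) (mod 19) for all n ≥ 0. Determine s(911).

9

We have s(0) = 7,  s(1) = 6,  s(2) = 9,  s(3) = 0,  s(4) = 8,  s(5) = 3,  s(6) = 18,  s(7) = 11,  s(8) = 13,  s(9) = 7.
The sequence repeats with period 9.
So s(911) = s(0 + ((911-0) mod 9)) = s(2) = 9.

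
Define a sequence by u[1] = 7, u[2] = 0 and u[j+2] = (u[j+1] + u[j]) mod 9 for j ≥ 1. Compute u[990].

3

u[1] = 7; u[2] = 0; u[3] = 7; u[4] = 7; u[5] = 5; u[6] = 3; u[7] = 8; u[8] = 2; u[9] = 1; u[10] = 3; u[11] = 4; u[12] = 7; u[13] = 2; u[14] = 0; u[15] = 2; u[16] = 2; u[17] = 4; u[18] = 6; u[19] = 1; u[20] = 7; u[21] = 8; u[22] = 6; u[23] = 5; u[24] = 2; u[25] = 7; u[26] = 0.
Since (u[25], u[26]) = (u[1], u[2]) = (7, 0) (two consecutive terms determine the rest), the sequence is periodic with period 24.
So u[990] = u[1 + ((990-1) mod 24)] = u[6] = 3.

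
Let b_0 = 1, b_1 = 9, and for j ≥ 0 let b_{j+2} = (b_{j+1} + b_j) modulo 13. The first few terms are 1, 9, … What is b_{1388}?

b_0 = 1, b_1 = 9, b_2 = 10, b_3 = 6, b_4 = 3, b_5 = 9, b_6 = 12, b_7 = 8, b_8 = 7, b_9 = 2, b_{10} = 9, b_{11} = 11, b_{12} = 7, b_{13} = 5, b_{14} = 12, b_{15} = 4, b_{16} = 3, b_{17} = 7, b_{18} = 10, b_{19} = 4, b_{20} = 1, b_{21} = 5, b_{22} = 6, b_{23} = 11, b_{24} = 4, b_{25} = 2, b_{26} = 6, b_{27} = 8, b_{28} = 1, b_{29} = 9.
Since (b_{28}, b_{29}) = (b_0, b_1) = (1, 9) (two consecutive terms determine the rest), the sequence is periodic with period 28.
So b_{1388} = b_{0 + ((1388-0) mod 28)} = b_{16} = 3.

3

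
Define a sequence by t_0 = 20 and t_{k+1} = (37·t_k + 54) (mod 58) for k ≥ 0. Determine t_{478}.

26

t_0 = 20; t_1 = 40; t_2 = 26; t_3 = 30; t_4 = 4; t_5 = 28; t_6 = 46; t_7 = 16; t_8 = 8; t_9 = 2; t_{10} = 12; t_{11} = 34; t_{12} = 36; t_{13} = 52; t_{14} = 6; t_{15} = 44; t_{16} = 0; t_{17} = 54; t_{18} = 22; t_{19} = 56; t_{20} = 38; t_{21} = 10; t_{22} = 18; t_{23} = 24; t_{24} = 14; t_{25} = 50; t_{26} = 48; t_{27} = 32; t_{28} = 20.
The sequence repeats with period 28.
(478 - 0) mod 28 = 2, so t_{478} = t_2 = 26.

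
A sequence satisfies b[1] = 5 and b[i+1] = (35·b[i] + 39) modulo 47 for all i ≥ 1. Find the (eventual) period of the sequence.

We have b[1] = 5, b[2] = 26, b[3] = 9, b[4] = 25, b[5] = 21, b[6] = 22, b[7] = 10, b[8] = 13, b[9] = 24, b[10] = 33, b[11] = 19, b[12] = 46, b[13] = 4, b[14] = 38, b[15] = 6, b[16] = 14, b[17] = 12, b[18] = 36, b[19] = 30, b[20] = 8, b[21] = 37, b[22] = 18, b[23] = 11, b[24] = 1, b[25] = 27, b[26] = 44, b[27] = 28, b[28] = 32, b[29] = 31, b[30] = 43, b[31] = 40, b[32] = 29, b[33] = 20, b[34] = 34, b[35] = 7, b[36] = 2, b[37] = 15, b[38] = 0, b[39] = 39, b[40] = 41, b[41] = 17, b[42] = 23, b[43] = 45, b[44] = 16, b[45] = 35, b[46] = 42, b[47] = 5.
Since b[47] = b[1] = 5, the sequence is periodic with period 46.

46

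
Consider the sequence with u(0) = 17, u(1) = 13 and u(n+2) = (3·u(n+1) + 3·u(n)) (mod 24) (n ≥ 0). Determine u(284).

We have u(0) = 17; u(1) = 13; u(2) = 18; u(3) = 21; u(4) = 21; u(5) = 6; u(6) = 9; u(7) = 21; u(8) = 18; u(9) = 21.
Since (u(8), u(9)) = (u(2), u(3)) = (18, 21) (two consecutive terms determine the rest), the sequence is eventually periodic: after a pre-period of length 2 it cycles with period 6.
For n ≥ 2, u(n) depends only on (n - 2) mod 6. (284 - 2) mod 6 = 0, so u(284) = u(2) = 18.

18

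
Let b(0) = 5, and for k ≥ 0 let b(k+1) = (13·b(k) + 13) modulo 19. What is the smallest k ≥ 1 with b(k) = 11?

Computing terms: b(0) = 5; b(1) = 2; b(2) = 1; b(3) = 7; b(4) = 9; b(5) = 16; b(6) = 12; b(7) = 17; b(8) = 6; b(9) = 15; b(10) = 18; b(11) = 0; b(12) = 13; b(13) = 11; b(14) = 4; b(15) = 8; b(16) = 3; b(17) = 14; b(18) = 5.
Since b(18) = b(0) = 5, the sequence is periodic with period 18.
The value 11 first appears (with k ≥ 1) at b(13).

13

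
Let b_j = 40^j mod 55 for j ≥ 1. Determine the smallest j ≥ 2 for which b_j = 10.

b_1 = 40, b_2 = 5, b_3 = 35, b_4 = 25, b_5 = 10, b_6 = 15, b_7 = 50, b_8 = 20, b_9 = 30, b_{10} = 45, b_{11} = 40.
The sequence repeats with period 10.
The value 10 first appears (with j ≥ 2) at b_5.

5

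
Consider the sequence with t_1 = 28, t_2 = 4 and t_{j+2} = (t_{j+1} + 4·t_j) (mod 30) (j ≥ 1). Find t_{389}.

We have t_1 = 28,  t_2 = 4,  t_3 = 26,  t_4 = 12,  t_5 = 26,  t_6 = 14,  t_7 = 28,  t_8 = 24,  t_9 = 16,  t_{10} = 22,  t_{11} = 26,  t_{12} = 24,  t_{13} = 8,  t_{14} = 14,  t_{15} = 16,  t_{16} = 12,  t_{17} = 16,  t_{18} = 4,  t_{19} = 8,  t_{20} = 24,  t_{21} = 26,  t_{22} = 2,  t_{23} = 16,  t_{24} = 24,  t_{25} = 28,  t_{26} = 4.
Since (t_{25}, t_{26}) = (t_1, t_2) = (28, 4) (two consecutive terms determine the rest), the sequence is periodic with period 24.
(389 - 1) mod 24 = 4, so t_{389} = t_5 = 26.

26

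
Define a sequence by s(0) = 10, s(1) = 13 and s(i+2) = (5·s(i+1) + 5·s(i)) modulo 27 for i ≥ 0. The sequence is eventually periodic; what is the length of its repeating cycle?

Listing terms: s(0) = 10,  s(1) = 13,  s(2) = 7,  s(3) = 19,  s(4) = 22,  s(5) = 16,  s(6) = 1,  s(7) = 4,  s(8) = 25,  s(9) = 10,  s(10) = 13.
Since (s(9), s(10)) = (s(0), s(1)) = (10, 13) (two consecutive terms determine the rest), the sequence is periodic with period 9.

9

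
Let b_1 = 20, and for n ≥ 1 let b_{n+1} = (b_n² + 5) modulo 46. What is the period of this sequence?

4

b_1 = 20,  b_2 = 37,  b_3 = 40,  b_4 = 41,  b_5 = 30,  b_6 = 31,  b_7 = 0,  b_8 = 5,  b_9 = 30.
Since b_9 = b_5 = 30, the sequence is eventually periodic: after a pre-period of length 4 it cycles with period 4.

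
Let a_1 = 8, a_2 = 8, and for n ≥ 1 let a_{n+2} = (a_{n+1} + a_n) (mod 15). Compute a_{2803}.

Listing terms: a_1 = 8, a_2 = 8, a_3 = 1, a_4 = 9, a_5 = 10, a_6 = 4, a_7 = 14, a_8 = 3, a_9 = 2, a_{10} = 5, a_{11} = 7, a_{12} = 12, a_{13} = 4, a_{14} = 1, a_{15} = 5, a_{16} = 6, a_{17} = 11, a_{18} = 2, a_{19} = 13, a_{20} = 0, a_{21} = 13, a_{22} = 13, a_{23} = 11, a_{24} = 9, a_{25} = 5, a_{26} = 14, a_{27} = 4, a_{28} = 3, a_{29} = 7, a_{30} = 10, a_{31} = 2, a_{32} = 12, a_{33} = 14, a_{34} = 11, a_{35} = 10, a_{36} = 6, a_{37} = 1, a_{38} = 7, a_{39} = 8, a_{40} = 0, a_{41} = 8, a_{42} = 8.
Since (a_{41}, a_{42}) = (a_1, a_2) = (8, 8) (two consecutive terms determine the rest), the sequence is periodic with period 40.
(2803 - 1) mod 40 = 2, so a_{2803} = a_3 = 1.

1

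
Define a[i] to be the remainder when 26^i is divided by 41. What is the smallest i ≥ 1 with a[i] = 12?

Listing terms: a[0] = 1, a[1] = 26, a[2] = 20, a[3] = 28, a[4] = 31, a[5] = 27, a[6] = 5, a[7] = 7, a[8] = 18, a[9] = 17, a[10] = 32, a[11] = 12, a[12] = 25, a[13] = 35, a[14] = 8, a[15] = 3, a[16] = 37, a[17] = 19, a[18] = 2, a[19] = 11, a[20] = 40, a[21] = 15, a[22] = 21, a[23] = 13, a[24] = 10, a[25] = 14, a[26] = 36, a[27] = 34, a[28] = 23, a[29] = 24, a[30] = 9, a[31] = 29, a[32] = 16, a[33] = 6, a[34] = 33, a[35] = 38, a[36] = 4, a[37] = 22, a[38] = 39, a[39] = 30, a[40] = 1.
Since a[40] = a[0] = 1, the sequence is periodic with period 40.
The value 12 first appears (with i ≥ 1) at a[11].

11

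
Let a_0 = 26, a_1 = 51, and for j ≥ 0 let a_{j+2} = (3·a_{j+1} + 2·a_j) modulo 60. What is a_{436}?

We have a_0 = 26, a_1 = 51, a_2 = 25, a_3 = 57, a_4 = 41, a_5 = 57, a_6 = 13, a_7 = 33, a_8 = 5, a_9 = 21, a_{10} = 13, a_{11} = 21, a_{12} = 29, a_{13} = 9, a_{14} = 25, a_{15} = 33, a_{16} = 29, a_{17} = 33, a_{18} = 37, a_{19} = 57, a_{20} = 5, a_{21} = 9, a_{22} = 37, a_{23} = 9, a_{24} = 41, a_{25} = 21, a_{26} = 25, a_{27} = 57.
Since (a_{26}, a_{27}) = (a_2, a_3) = (25, 57) (two consecutive terms determine the rest), the sequence is eventually periodic: after a pre-period of length 2 it cycles with period 24.
For j ≥ 2, a_j depends only on (j - 2) mod 24. (436 - 2) mod 24 = 2, so a_{436} = a_4 = 41.

41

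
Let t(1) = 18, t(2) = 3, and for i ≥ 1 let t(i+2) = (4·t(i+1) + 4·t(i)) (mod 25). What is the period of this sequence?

15

t(1) = 18; t(2) = 3; t(3) = 9; t(4) = 23; t(5) = 3; t(6) = 4; t(7) = 3; t(8) = 3; t(9) = 24; t(10) = 8; t(11) = 3; t(12) = 19; t(13) = 13; t(14) = 3; t(15) = 14; t(16) = 18; t(17) = 3.
Since (t(16), t(17)) = (t(1), t(2)) = (18, 3) (two consecutive terms determine the rest), the sequence is periodic with period 15.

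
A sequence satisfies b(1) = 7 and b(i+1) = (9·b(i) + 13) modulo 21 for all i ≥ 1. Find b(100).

7

b(1) = 7,  b(2) = 13,  b(3) = 4,  b(4) = 7.
The sequence repeats with period 3.
So b(100) = b(1 + ((100-1) mod 3)) = b(1) = 7.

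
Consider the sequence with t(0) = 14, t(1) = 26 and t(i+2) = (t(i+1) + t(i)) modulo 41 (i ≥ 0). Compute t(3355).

18

We have t(0) = 14, t(1) = 26, t(2) = 40, t(3) = 25, t(4) = 24, t(5) = 8, t(6) = 32, t(7) = 40, t(8) = 31, t(9) = 30, t(10) = 20, t(11) = 9, t(12) = 29, t(13) = 38, t(14) = 26, t(15) = 23, t(16) = 8, t(17) = 31, t(18) = 39, t(19) = 29, t(20) = 27, t(21) = 15, t(22) = 1, t(23) = 16, t(24) = 17, t(25) = 33, t(26) = 9, t(27) = 1, t(28) = 10, t(29) = 11, t(30) = 21, t(31) = 32, t(32) = 12, t(33) = 3, t(34) = 15, t(35) = 18, t(36) = 33, t(37) = 10, t(38) = 2, t(39) = 12, t(40) = 14, t(41) = 26.
The sequence repeats with period 40.
(3355 - 0) mod 40 = 35, so t(3355) = t(35) = 18.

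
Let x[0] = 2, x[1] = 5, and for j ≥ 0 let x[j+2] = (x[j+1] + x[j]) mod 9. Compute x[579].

3

Listing terms: x[0] = 2, x[1] = 5, x[2] = 7, x[3] = 3, x[4] = 1, x[5] = 4, x[6] = 5, x[7] = 0, x[8] = 5, x[9] = 5, x[10] = 1, x[11] = 6, x[12] = 7, x[13] = 4, x[14] = 2, x[15] = 6, x[16] = 8, x[17] = 5, x[18] = 4, x[19] = 0, x[20] = 4, x[21] = 4, x[22] = 8, x[23] = 3, x[24] = 2, x[25] = 5.
The sequence repeats with period 24.
So x[579] = x[0 + ((579-0) mod 24)] = x[3] = 3.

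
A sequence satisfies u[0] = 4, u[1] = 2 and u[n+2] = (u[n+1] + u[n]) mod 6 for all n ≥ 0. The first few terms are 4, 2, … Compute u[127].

u[0] = 4,  u[1] = 2,  u[2] = 0,  u[3] = 2,  u[4] = 2,  u[5] = 4,  u[6] = 0,  u[7] = 4,  u[8] = 4,  u[9] = 2.
The sequence repeats with period 8.
(127 - 0) mod 8 = 7, so u[127] = u[7] = 4.

4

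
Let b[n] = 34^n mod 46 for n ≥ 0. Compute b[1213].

20

Computing terms: b[0] = 1, b[1] = 34, b[2] = 6, b[3] = 20, b[4] = 36, b[5] = 28, b[6] = 32, b[7] = 30, b[8] = 8, b[9] = 42, b[10] = 2, b[11] = 22, b[12] = 12, b[13] = 40, b[14] = 26, b[15] = 10, b[16] = 18, b[17] = 14, b[18] = 16, b[19] = 38, b[20] = 4, b[21] = 44, b[22] = 24, b[23] = 34.
Since b[23] = b[1] = 34, the sequence is eventually periodic: after a pre-period of length 1 it cycles with period 22.
For n ≥ 1, b[n] depends only on (n - 1) mod 22. (1213 - 1) mod 22 = 2, so b[1213] = b[3] = 20.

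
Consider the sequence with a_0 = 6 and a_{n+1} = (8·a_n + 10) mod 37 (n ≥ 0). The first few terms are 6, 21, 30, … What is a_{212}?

Computing terms: a_0 = 6,  a_1 = 21,  a_2 = 30,  a_3 = 28,  a_4 = 12,  a_5 = 32,  a_6 = 7,  a_7 = 29,  a_8 = 20,  a_9 = 22,  a_{10} = 1,  a_{11} = 18,  a_{12} = 6.
The sequence repeats with period 12.
So a_{212} = a_{0 + ((212-0) mod 12)} = a_8 = 20.

20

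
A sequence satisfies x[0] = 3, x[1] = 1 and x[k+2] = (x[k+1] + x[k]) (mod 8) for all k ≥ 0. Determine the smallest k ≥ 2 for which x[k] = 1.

4

x[0] = 3; x[1] = 1; x[2] = 4; x[3] = 5; x[4] = 1; x[5] = 6; x[6] = 7; x[7] = 5; x[8] = 4; x[9] = 1; x[10] = 5; x[11] = 6; x[12] = 3; x[13] = 1.
Since (x[12], x[13]) = (x[0], x[1]) = (3, 1) (two consecutive terms determine the rest), the sequence is periodic with period 12.
The value 1 first appears (with k ≥ 2) at x[4].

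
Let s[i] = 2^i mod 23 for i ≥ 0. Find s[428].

s[0] = 1, s[1] = 2, s[2] = 4, s[3] = 8, s[4] = 16, s[5] = 9, s[6] = 18, s[7] = 13, s[8] = 3, s[9] = 6, s[10] = 12, s[11] = 1.
The sequence repeats with period 11.
(428 - 0) mod 11 = 10, so s[428] = s[10] = 12.

12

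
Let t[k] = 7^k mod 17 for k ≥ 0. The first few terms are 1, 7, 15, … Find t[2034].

15

We have t[0] = 1,  t[1] = 7,  t[2] = 15,  t[3] = 3,  t[4] = 4,  t[5] = 11,  t[6] = 9,  t[7] = 12,  t[8] = 16,  t[9] = 10,  t[10] = 2,  t[11] = 14,  t[12] = 13,  t[13] = 6,  t[14] = 8,  t[15] = 5,  t[16] = 1.
The sequence repeats with period 16.
(2034 - 0) mod 16 = 2, so t[2034] = t[2] = 15.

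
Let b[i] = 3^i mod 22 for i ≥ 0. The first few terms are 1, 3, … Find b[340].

Listing terms: b[0] = 1, b[1] = 3, b[2] = 9, b[3] = 5, b[4] = 15, b[5] = 1.
The sequence repeats with period 5.
So b[340] = b[0 + ((340-0) mod 5)] = b[0] = 1.

1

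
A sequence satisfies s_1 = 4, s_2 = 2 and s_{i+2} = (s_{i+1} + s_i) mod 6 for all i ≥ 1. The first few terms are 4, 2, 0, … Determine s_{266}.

Listing terms: s_1 = 4,  s_2 = 2,  s_3 = 0,  s_4 = 2,  s_5 = 2,  s_6 = 4,  s_7 = 0,  s_8 = 4,  s_9 = 4,  s_{10} = 2.
The sequence repeats with period 8.
(266 - 1) mod 8 = 1, so s_{266} = s_2 = 2.

2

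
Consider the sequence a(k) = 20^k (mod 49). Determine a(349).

27

Computing terms: a(1) = 20; a(2) = 8; a(3) = 13; a(4) = 15; a(5) = 6; a(6) = 22; a(7) = 48; a(8) = 29; a(9) = 41; a(10) = 36; a(11) = 34; a(12) = 43; a(13) = 27; a(14) = 1; a(15) = 20.
Since a(15) = a(1) = 20, the sequence is periodic with period 14.
(349 - 1) mod 14 = 12, so a(349) = a(13) = 27.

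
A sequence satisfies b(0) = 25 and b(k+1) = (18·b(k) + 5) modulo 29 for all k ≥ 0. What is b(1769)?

26

b(0) = 25,  b(1) = 20,  b(2) = 17,  b(3) = 21,  b(4) = 6,  b(5) = 26,  b(6) = 9,  b(7) = 22,  b(8) = 24,  b(9) = 2,  b(10) = 12,  b(11) = 18,  b(12) = 10,  b(13) = 11,  b(14) = 0,  b(15) = 5,  b(16) = 8,  b(17) = 4,  b(18) = 19,  b(19) = 28,  b(20) = 16,  b(21) = 3,  b(22) = 1,  b(23) = 23,  b(24) = 13,  b(25) = 7,  b(26) = 15,  b(27) = 14,  b(28) = 25.
Since b(28) = b(0) = 25, the sequence is periodic with period 28.
(1769 - 0) mod 28 = 5, so b(1769) = b(5) = 26.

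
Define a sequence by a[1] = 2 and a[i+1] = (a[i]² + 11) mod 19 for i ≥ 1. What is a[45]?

Listing terms: a[1] = 2; a[2] = 15; a[3] = 8; a[4] = 18; a[5] = 12; a[6] = 3; a[7] = 1; a[8] = 12.
Since a[8] = a[5] = 12, the sequence is eventually periodic: after a pre-period of length 4 it cycles with period 3.
For i ≥ 5, a[i] depends only on (i - 5) mod 3. (45 - 5) mod 3 = 1, so a[45] = a[6] = 3.

3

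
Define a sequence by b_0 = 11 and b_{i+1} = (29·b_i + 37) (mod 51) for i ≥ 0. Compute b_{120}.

41

Listing terms: b_0 = 11,  b_1 = 50,  b_2 = 8,  b_3 = 14,  b_4 = 35,  b_5 = 32,  b_6 = 47,  b_7 = 23,  b_8 = 41,  b_9 = 2,  b_{10} = 44,  b_{11} = 38,  b_{12} = 17,  b_{13} = 20,  b_{14} = 5,  b_{15} = 29,  b_{16} = 11.
Since b_{16} = b_0 = 11, the sequence is periodic with period 16.
(120 - 0) mod 16 = 8, so b_{120} = b_8 = 41.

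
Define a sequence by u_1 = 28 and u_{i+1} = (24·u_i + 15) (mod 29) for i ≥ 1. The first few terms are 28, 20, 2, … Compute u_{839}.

7

Computing terms: u_1 = 28, u_2 = 20, u_3 = 2, u_4 = 5, u_5 = 19, u_6 = 7, u_7 = 9, u_8 = 28.
Since u_8 = u_1 = 28, the sequence is periodic with period 7.
(839 - 1) mod 7 = 5, so u_{839} = u_6 = 7.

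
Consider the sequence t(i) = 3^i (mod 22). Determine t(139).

t(0) = 1,  t(1) = 3,  t(2) = 9,  t(3) = 5,  t(4) = 15,  t(5) = 1.
Since t(5) = t(0) = 1, the sequence is periodic with period 5.
So t(139) = t(0 + ((139-0) mod 5)) = t(4) = 15.

15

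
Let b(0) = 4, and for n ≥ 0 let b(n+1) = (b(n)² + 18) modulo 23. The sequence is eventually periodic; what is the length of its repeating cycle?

We have b(0) = 4,  b(1) = 11,  b(2) = 1,  b(3) = 19,  b(4) = 11.
Since b(4) = b(1) = 11, the sequence is eventually periodic: after a pre-period of length 1 it cycles with period 3.

3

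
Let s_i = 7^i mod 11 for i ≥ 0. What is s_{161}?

s_0 = 1; s_1 = 7; s_2 = 5; s_3 = 2; s_4 = 3; s_5 = 10; s_6 = 4; s_7 = 6; s_8 = 9; s_9 = 8; s_{10} = 1.
Since s_{10} = s_0 = 1, the sequence is periodic with period 10.
(161 - 0) mod 10 = 1, so s_{161} = s_1 = 7.

7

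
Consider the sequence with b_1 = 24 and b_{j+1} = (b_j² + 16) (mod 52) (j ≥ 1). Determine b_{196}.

Listing terms: b_1 = 24, b_2 = 20, b_3 = 0, b_4 = 16, b_5 = 12, b_6 = 4, b_7 = 32, b_8 = 0.
Since b_8 = b_3 = 0, the sequence is eventually periodic: after a pre-period of length 2 it cycles with period 5.
For j ≥ 3, b_j depends only on (j - 3) mod 5. (196 - 3) mod 5 = 3, so b_{196} = b_6 = 4.

4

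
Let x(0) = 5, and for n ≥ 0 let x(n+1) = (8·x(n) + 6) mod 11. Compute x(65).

x(0) = 5,  x(1) = 2,  x(2) = 0,  x(3) = 6,  x(4) = 10,  x(5) = 9,  x(6) = 1,  x(7) = 3,  x(8) = 8,  x(9) = 4,  x(10) = 5.
The sequence repeats with period 10.
So x(65) = x(0 + ((65-0) mod 10)) = x(5) = 9.

9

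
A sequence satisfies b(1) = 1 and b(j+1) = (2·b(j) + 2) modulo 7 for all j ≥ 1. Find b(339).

3

Computing terms: b(1) = 1,  b(2) = 4,  b(3) = 3,  b(4) = 1.
The sequence repeats with period 3.
So b(339) = b(1 + ((339-1) mod 3)) = b(3) = 3.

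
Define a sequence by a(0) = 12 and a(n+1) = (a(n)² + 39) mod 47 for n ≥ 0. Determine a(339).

We have a(0) = 12,  a(1) = 42,  a(2) = 17,  a(3) = 46,  a(4) = 40,  a(5) = 41,  a(6) = 28,  a(7) = 24,  a(8) = 4,  a(9) = 8,  a(10) = 9,  a(11) = 26,  a(12) = 10,  a(13) = 45,  a(14) = 43,  a(15) = 8.
Since a(15) = a(9) = 8, the sequence is eventually periodic: after a pre-period of length 9 it cycles with period 6.
For n ≥ 9, a(n) depends only on (n - 9) mod 6. (339 - 9) mod 6 = 0, so a(339) = a(9) = 8.

8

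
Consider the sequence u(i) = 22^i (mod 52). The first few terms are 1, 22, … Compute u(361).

48

u(0) = 1,  u(1) = 22,  u(2) = 16,  u(3) = 40,  u(4) = 48,  u(5) = 16.
Since u(5) = u(2) = 16, the sequence is eventually periodic: after a pre-period of length 2 it cycles with period 3.
For i ≥ 2, u(i) depends only on (i - 2) mod 3. (361 - 2) mod 3 = 2, so u(361) = u(4) = 48.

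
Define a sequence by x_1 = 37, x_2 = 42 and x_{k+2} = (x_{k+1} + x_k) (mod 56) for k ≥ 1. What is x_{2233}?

5

We have x_1 = 37,  x_2 = 42,  x_3 = 23,  x_4 = 9,  x_5 = 32,  x_6 = 41,  x_7 = 17,  x_8 = 2,  x_9 = 19,  x_{10} = 21,  x_{11} = 40,  x_{12} = 5,  x_{13} = 45,  x_{14} = 50,  x_{15} = 39,  x_{16} = 33,  x_{17} = 16,  x_{18} = 49,  x_{19} = 9,  x_{20} = 2,  x_{21} = 11,  x_{22} = 13,  x_{23} = 24,  x_{24} = 37,  x_{25} = 5,  x_{26} = 42,  x_{27} = 47,  x_{28} = 33,  x_{29} = 24,  x_{30} = 1,  x_{31} = 25,  x_{32} = 26,  x_{33} = 51,  x_{34} = 21,  x_{35} = 16,  x_{36} = 37,  x_{37} = 53,  x_{38} = 34,  x_{39} = 31,  x_{40} = 9,  x_{41} = 40,  x_{42} = 49,  x_{43} = 33,  x_{44} = 26,  x_{45} = 3,  x_{46} = 29,  x_{47} = 32,  x_{48} = 5,  x_{49} = 37,  x_{50} = 42.
Since (x_{49}, x_{50}) = (x_1, x_2) = (37, 42) (two consecutive terms determine the rest), the sequence is periodic with period 48.
So x_{2233} = x_{1 + ((2233-1) mod 48)} = x_{25} = 5.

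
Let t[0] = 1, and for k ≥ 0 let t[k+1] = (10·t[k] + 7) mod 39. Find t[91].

17

We have t[0] = 1; t[1] = 17; t[2] = 21; t[3] = 22; t[4] = 32; t[5] = 15; t[6] = 1.
Since t[6] = t[0] = 1, the sequence is periodic with period 6.
(91 - 0) mod 6 = 1, so t[91] = t[1] = 17.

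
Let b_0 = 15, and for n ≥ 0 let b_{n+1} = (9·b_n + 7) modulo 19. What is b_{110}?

b_0 = 15, b_1 = 9, b_2 = 12, b_3 = 1, b_4 = 16, b_5 = 18, b_6 = 17, b_7 = 8, b_8 = 3, b_9 = 15.
Since b_9 = b_0 = 15, the sequence is periodic with period 9.
(110 - 0) mod 9 = 2, so b_{110} = b_2 = 12.

12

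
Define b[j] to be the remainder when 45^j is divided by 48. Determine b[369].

Listing terms: b[0] = 1, b[1] = 45, b[2] = 9, b[3] = 21, b[4] = 33, b[5] = 45.
Since b[5] = b[1] = 45, the sequence is eventually periodic: after a pre-period of length 1 it cycles with period 4.
For j ≥ 1, b[j] depends only on (j - 1) mod 4. (369 - 1) mod 4 = 0, so b[369] = b[1] = 45.

45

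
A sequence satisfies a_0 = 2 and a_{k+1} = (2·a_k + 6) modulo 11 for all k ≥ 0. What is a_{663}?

3

Computing terms: a_0 = 2; a_1 = 10; a_2 = 4; a_3 = 3; a_4 = 1; a_5 = 8; a_6 = 0; a_7 = 6; a_8 = 7; a_9 = 9; a_{10} = 2.
The sequence repeats with period 10.
(663 - 0) mod 10 = 3, so a_{663} = a_3 = 3.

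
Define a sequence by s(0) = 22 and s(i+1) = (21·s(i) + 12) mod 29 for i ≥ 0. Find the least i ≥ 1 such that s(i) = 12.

15

Listing terms: s(0) = 22, s(1) = 10, s(2) = 19, s(3) = 5, s(4) = 1, s(5) = 4, s(6) = 9, s(7) = 27, s(8) = 28, s(9) = 20, s(10) = 26, s(11) = 7, s(12) = 14, s(13) = 16, s(14) = 0, s(15) = 12, s(16) = 3, s(17) = 17, s(18) = 21, s(19) = 18, s(20) = 13, s(21) = 24, s(22) = 23, s(23) = 2, s(24) = 25, s(25) = 15, s(26) = 8, s(27) = 6, s(28) = 22.
The sequence repeats with period 28.
The value 12 first appears (with i ≥ 1) at s(15).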